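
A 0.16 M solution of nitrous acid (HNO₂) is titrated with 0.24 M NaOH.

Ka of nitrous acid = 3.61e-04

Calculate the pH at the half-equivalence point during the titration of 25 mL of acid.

At half-equivalence [HA] = [A⁻], so Henderson-Hasselbalch gives pH = pKa = -log(3.61e-04) = 3.44.

pH = pKa = 3.44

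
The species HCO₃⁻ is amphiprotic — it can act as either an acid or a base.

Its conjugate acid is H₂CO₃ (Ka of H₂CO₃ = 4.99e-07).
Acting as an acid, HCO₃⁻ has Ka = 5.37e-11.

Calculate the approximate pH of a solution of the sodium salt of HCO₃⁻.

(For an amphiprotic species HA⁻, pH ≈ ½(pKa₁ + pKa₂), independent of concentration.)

pKa₁ = -log(4.99e-07) = 6.30; pKa₂ = -log(5.37e-11) = 10.27. For an amphiprotic species, pH ≈ ½(pKa₁ + pKa₂) = ½(6.30 + 10.27) = 8.29.

pH = 8.29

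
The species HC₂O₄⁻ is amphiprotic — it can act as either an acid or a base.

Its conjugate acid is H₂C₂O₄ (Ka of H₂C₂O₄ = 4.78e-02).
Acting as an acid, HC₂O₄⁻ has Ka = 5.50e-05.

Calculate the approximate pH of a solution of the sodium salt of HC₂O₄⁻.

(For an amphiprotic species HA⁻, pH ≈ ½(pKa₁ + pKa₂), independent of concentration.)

pKa₁ = -log(4.78e-02) = 1.32; pKa₂ = -log(5.50e-05) = 4.26. For an amphiprotic species, pH ≈ ½(pKa₁ + pKa₂) = ½(1.32 + 4.26) = 2.79.

pH = 2.79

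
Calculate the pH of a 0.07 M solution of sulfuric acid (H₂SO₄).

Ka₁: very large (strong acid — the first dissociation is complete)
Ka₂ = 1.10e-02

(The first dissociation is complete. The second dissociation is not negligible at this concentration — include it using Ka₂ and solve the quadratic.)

First dissociation is complete: [H⁺]₀ = [HSO₄⁻]₀ = C = 0.07 M. Second dissociation HSO₄⁻ ⇌ H⁺ + SO₄²⁻: let x = [SO₄²⁻]. Ka₂ = (C + x)·x / (C − x) = 1.10e-02 → x² + (C + Ka₂)·x − Ka₂·C = 0 → x² + 0.08100·x − 7.700e-04 = 0. x = (−0.08100 + √(0.08100² + 4 × 7.700e-04)) / 2 = 8.5943e-03 M. [H⁺] = C + x = 0.07 + 8.5943e-03 = 7.8594e-02 M. pH = -log(7.8594e-02) = 1.10.

pH = 1.10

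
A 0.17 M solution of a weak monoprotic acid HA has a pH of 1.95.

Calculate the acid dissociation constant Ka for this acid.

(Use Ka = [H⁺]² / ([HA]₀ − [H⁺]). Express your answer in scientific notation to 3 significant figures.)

[H⁺] = 10^(−pH) = 10^(−1.95) = 1.122e-02 M. For HA ⇌ H⁺ + A⁻, Ka = [H⁺][A⁻]/[HA] = [H⁺]² / ([HA]₀ − [H⁺]) = (1.122e-02)² / (0.17 − 1.122e-02) = 7.93e-04.

K_a = 7.93e-04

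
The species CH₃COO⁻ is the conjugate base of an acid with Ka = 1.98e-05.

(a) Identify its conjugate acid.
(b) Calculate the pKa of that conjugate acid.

(a) The conjugate acid is formed by adding one H⁺ to CH₃COO⁻, giving CH₃COOH. (b) pKa = -log(Ka) = -log(1.98e-05) = 4.70.

Conjugate acid: CH₃COOH; pK_a = 4.70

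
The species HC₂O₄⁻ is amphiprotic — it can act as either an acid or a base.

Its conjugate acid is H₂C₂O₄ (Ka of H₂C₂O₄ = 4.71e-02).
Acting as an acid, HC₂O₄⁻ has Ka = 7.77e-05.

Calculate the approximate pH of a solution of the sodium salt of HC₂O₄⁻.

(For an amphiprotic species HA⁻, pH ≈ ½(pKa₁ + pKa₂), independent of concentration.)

pKa₁ = -log(4.71e-02) = 1.33; pKa₂ = -log(7.77e-05) = 4.11. For an amphiprotic species, pH ≈ ½(pKa₁ + pKa₂) = ½(1.33 + 4.11) = 2.72.

pH = 2.72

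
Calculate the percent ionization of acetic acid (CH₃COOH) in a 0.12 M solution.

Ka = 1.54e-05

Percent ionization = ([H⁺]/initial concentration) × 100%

Using Ka equilibrium: x² + Ka×x - Ka×C = 0. Solving: [H⁺] = 1.3517e-03. Percent = (1.3517e-03/0.12) × 100

Percent ionization = 1.13%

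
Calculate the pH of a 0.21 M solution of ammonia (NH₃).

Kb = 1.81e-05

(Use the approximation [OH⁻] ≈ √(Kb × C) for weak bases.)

[OH⁻] = √(Kb × C) = √(1.81e-05 × 0.21) = 1.9496e-03. pOH = 2.71, pH = 14 - pOH

pH = 11.29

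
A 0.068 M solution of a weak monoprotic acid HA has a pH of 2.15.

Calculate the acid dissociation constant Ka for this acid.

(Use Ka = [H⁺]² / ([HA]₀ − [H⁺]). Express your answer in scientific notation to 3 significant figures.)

[H⁺] = 10^(−pH) = 10^(−2.15) = 7.079e-03 M. For HA ⇌ H⁺ + A⁻, Ka = [H⁺][A⁻]/[HA] = [H⁺]² / ([HA]₀ − [H⁺]) = (7.079e-03)² / (0.068 − 7.079e-03) = 8.23e-04.

K_a = 8.23e-04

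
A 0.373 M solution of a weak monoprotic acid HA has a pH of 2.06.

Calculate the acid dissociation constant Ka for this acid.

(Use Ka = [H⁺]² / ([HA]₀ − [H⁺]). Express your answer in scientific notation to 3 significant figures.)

[H⁺] = 10^(−pH) = 10^(−2.06) = 8.710e-03 M. For HA ⇌ H⁺ + A⁻, Ka = [H⁺][A⁻]/[HA] = [H⁺]² / ([HA]₀ − [H⁺]) = (8.710e-03)² / (0.373 − 8.710e-03) = 2.08e-04.

K_a = 2.08e-04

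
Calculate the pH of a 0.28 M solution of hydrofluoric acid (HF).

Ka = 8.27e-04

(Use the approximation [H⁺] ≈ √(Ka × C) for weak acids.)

[H⁺] = √(Ka × C) = √(8.27e-04 × 0.28) = 1.5217e-02. pH = -log(1.5217e-02)

pH = 1.82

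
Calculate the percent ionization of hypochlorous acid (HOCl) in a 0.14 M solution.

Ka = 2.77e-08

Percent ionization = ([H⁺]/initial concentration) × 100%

Using Ka equilibrium: x² + Ka×x - Ka×C = 0. Solving: [H⁺] = 6.2260e-05. Percent = (6.2260e-05/0.14) × 100

Percent ionization = 0.0445%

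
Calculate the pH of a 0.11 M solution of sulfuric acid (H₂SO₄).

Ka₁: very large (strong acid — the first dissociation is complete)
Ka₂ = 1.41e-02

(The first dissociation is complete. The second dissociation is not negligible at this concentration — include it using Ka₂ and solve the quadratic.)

First dissociation is complete: [H⁺]₀ = [HSO₄⁻]₀ = C = 0.11 M. Second dissociation HSO₄⁻ ⇌ H⁺ + SO₄²⁻: let x = [SO₄²⁻]. Ka₂ = (C + x)·x / (C − x) = 1.41e-02 → x² + (C + Ka₂)·x − Ka₂·C = 0 → x² + 0.12410·x − 1.551e-03 = 0. x = (−0.12410 + √(0.12410² + 4 × 1.551e-03)) / 2 = 1.1443e-02 M. [H⁺] = C + x = 0.11 + 1.1443e-02 = 1.2144e-01 M. pH = -log(1.2144e-01) = 0.92.

pH = 0.92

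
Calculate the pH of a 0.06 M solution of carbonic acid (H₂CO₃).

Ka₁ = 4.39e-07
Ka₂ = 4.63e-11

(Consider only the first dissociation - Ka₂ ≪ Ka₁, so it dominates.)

First dissociation dominates. From Ka₁ = [H⁺][HA⁻]/[H₂A], x² + Ka₁·x − Ka₁·C = 0 with C = 0.06 M and Ka₁ = 4.39e-07. Solving: [H⁺] = (−Ka₁ + √(Ka₁² + 4·Ka₁·C)) / 2 = 1.6208e-04 M. pH = -log(1.6208e-04) = 3.79.

pH = 3.79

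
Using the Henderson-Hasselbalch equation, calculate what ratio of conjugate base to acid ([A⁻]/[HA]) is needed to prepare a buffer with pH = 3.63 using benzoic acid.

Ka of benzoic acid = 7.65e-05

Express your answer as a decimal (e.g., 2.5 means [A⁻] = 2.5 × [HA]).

pKa = -log(7.65e-05) = 4.1163. pH = pKa + log([A⁻]/[HA]), so log([A⁻]/[HA]) = pH − pKa = 3.63 − 4.1163 = -0.4863. [A⁻]/[HA] = 10^(-0.4863) = 0.326

[A⁻]/[HA] = 0.326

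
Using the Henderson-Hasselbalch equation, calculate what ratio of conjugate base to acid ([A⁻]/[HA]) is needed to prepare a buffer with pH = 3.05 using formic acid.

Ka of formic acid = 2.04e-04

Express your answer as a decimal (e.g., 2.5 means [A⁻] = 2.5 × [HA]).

pKa = -log(2.04e-04) = 3.6904. pH = pKa + log([A⁻]/[HA]), so log([A⁻]/[HA]) = pH − pKa = 3.05 − 3.6904 = -0.6404. [A⁻]/[HA] = 10^(-0.6404) = 0.229

[A⁻]/[HA] = 0.229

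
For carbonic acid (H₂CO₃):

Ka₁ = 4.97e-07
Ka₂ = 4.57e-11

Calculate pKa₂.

pKa₂ = -log(Ka₂) = -log(4.57e-11) = 10.34.

pK_{a2} = 10.34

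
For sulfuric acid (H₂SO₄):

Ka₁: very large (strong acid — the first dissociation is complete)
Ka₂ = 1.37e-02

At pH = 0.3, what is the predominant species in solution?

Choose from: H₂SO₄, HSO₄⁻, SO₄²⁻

The first dissociation is complete, so H₂SO₄ itself is never the predominant species in water; pKa₂ = -log(1.37e-02) = 1.86. For a polyprotic acid the predominant species crosses at each pKa: below pKa_n the protonated form dominates, above it the deprotonated form does. At pH = 0.3, the predominant species is HSO₄⁻.

HSO₄⁻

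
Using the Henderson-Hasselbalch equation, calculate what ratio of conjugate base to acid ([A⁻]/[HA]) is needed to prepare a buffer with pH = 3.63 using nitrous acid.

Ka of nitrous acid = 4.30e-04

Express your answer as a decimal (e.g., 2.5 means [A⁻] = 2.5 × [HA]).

pKa = -log(4.30e-04) = 3.3665. pH = pKa + log([A⁻]/[HA]), so log([A⁻]/[HA]) = pH − pKa = 3.63 − 3.3665 = 0.2635. [A⁻]/[HA] = 10^(0.2635) = 1.83

[A⁻]/[HA] = 1.83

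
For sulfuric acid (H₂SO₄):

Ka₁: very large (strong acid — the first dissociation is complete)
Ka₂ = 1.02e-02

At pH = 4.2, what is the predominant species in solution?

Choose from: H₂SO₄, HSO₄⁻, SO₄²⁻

The first dissociation is complete, so H₂SO₄ itself is never the predominant species in water; pKa₂ = -log(1.02e-02) = 1.99. For a polyprotic acid the predominant species crosses at each pKa: below pKa_n the protonated form dominates, above it the deprotonated form does. At pH = 4.2, the predominant species is SO₄²⁻.

SO₄²⁻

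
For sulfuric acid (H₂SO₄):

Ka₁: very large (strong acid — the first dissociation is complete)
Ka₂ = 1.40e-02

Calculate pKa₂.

pKa₂ = -log(Ka₂) = -log(1.40e-02) = 1.85.

pK_{a2} = 1.85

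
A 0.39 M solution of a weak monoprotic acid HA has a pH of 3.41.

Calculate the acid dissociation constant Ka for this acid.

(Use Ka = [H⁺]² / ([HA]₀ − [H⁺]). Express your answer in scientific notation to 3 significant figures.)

[H⁺] = 10^(−pH) = 10^(−3.41) = 3.890e-04 M. For HA ⇌ H⁺ + A⁻, Ka = [H⁺][A⁻]/[HA] = [H⁺]² / ([HA]₀ − [H⁺]) = (3.890e-04)² / (0.39 − 3.890e-04) = 3.88e-07.

K_a = 3.88e-07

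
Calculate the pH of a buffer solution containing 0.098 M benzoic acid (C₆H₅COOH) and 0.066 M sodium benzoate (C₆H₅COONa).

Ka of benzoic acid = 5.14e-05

pKa = -log(5.14e-05) = 4.29. pH = pKa + log([A⁻]/[HA]) = 4.29 + log(0.066/0.098)

pH = 4.12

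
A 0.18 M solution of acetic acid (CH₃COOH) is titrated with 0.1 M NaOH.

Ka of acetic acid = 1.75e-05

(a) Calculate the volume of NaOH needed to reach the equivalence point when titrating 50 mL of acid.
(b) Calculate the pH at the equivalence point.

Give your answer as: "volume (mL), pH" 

moles acid = 0.18 × 50/1000 = 0.009 mol; V_base = moles/0.1 × 1000 = 90.0 mL. At equivalence only the conjugate base is present: [A⁻] = 0.009/0.140 = 6.4286e-02 M. Kb = Kw/Ka = 5.71e-10; [OH⁻] = √(Kb × [A⁻]) = 6.0609e-06; pOH = 5.22; pH = 14 - pOH = 8.78.

V = 90.0 mL, pH = 8.78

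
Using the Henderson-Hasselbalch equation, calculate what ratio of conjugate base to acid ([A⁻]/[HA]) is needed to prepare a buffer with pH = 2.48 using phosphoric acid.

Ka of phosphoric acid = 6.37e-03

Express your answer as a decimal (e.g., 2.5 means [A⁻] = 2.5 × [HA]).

pKa = -log(6.37e-03) = 2.1959. pH = pKa + log([A⁻]/[HA]), so log([A⁻]/[HA]) = pH − pKa = 2.48 − 2.1959 = 0.2841. [A⁻]/[HA] = 10^(0.2841) = 1.92

[A⁻]/[HA] = 1.92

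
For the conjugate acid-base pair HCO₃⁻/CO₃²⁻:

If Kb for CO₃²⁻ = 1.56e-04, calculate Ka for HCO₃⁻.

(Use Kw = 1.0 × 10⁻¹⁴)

For a conjugate pair Ka × Kb = Kw, so Ka = Kw/Kb = 1.0 × 10⁻¹⁴ / 1.56e-04 = 6.41e-11.

K_a = 6.41e-11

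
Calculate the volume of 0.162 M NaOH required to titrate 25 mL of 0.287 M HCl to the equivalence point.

At equivalence: moles acid = moles base. moles HCl = 0.287 × 25/1000 = 0.007175 mol. V_base = moles / 0.162 × 1000 = 44.3 mL.

V_{base} = 44.3 mL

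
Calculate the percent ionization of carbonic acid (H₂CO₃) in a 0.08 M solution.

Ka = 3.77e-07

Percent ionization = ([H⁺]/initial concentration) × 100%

Using Ka equilibrium: x² + Ka×x - Ka×C = 0. Solving: [H⁺] = 1.7348e-04. Percent = (1.7348e-04/0.08) × 100

Percent ionization = 0.217%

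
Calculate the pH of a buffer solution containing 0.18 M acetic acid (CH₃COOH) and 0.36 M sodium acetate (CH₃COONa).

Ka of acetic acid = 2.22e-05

pKa = -log(2.22e-05) = 4.65. pH = pKa + log([A⁻]/[HA]) = 4.65 + log(0.36/0.18)

pH = 4.95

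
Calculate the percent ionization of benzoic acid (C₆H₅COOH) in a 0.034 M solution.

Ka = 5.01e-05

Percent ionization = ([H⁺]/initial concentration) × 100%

Using Ka equilibrium: x² + Ka×x - Ka×C = 0. Solving: [H⁺] = 1.2803e-03. Percent = (1.2803e-03/0.034) × 100

Percent ionization = 3.77%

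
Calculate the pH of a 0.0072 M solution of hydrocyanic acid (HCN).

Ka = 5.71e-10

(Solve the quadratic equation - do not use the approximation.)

x² + Ka×x - Ka×C = 0. Using quadratic formula: [H⁺] = 2.0273e-06

pH = 5.69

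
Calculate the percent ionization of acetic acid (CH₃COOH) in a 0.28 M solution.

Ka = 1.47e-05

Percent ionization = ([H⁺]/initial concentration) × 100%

Using Ka equilibrium: x² + Ka×x - Ka×C = 0. Solving: [H⁺] = 2.0215e-03. Percent = (2.0215e-03/0.28) × 100

Percent ionization = 0.722%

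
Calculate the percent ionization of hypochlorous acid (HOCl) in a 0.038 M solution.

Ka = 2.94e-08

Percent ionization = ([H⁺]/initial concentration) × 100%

Using Ka equilibrium: x² + Ka×x - Ka×C = 0. Solving: [H⁺] = 3.3410e-05. Percent = (3.3410e-05/0.038) × 100

Percent ionization = 0.0879%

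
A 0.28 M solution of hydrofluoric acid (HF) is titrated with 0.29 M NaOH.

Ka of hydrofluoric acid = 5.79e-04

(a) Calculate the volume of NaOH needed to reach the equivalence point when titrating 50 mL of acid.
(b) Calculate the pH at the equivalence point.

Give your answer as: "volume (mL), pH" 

moles acid = 0.28 × 50/1000 = 0.014 mol; V_base = moles/0.29 × 1000 = 48.3 mL. At equivalence only the conjugate base is present: [A⁻] = 0.014/0.098 = 1.4246e-01 M. Kb = Kw/Ka = 1.73e-11; [OH⁻] = √(Kb × [A⁻]) = 1.5686e-06; pOH = 5.80; pH = 14 - pOH = 8.20.

V = 48.3 mL, pH = 8.20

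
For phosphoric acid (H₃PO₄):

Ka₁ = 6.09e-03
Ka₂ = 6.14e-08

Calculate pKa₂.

pKa₂ = -log(Ka₂) = -log(6.14e-08) = 7.21.

pK_{a2} = 7.21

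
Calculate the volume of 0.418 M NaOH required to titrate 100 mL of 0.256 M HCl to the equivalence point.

At equivalence: moles acid = moles base. moles HCl = 0.256 × 100/1000 = 0.0256 mol. V_base = moles / 0.418 × 1000 = 61.2 mL.

V_{base} = 61.2 mL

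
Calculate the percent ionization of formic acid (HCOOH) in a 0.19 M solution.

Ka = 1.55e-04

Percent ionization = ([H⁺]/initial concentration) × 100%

Using Ka equilibrium: x² + Ka×x - Ka×C = 0. Solving: [H⁺] = 5.3498e-03. Percent = (5.3498e-03/0.19) × 100

Percent ionization = 2.82%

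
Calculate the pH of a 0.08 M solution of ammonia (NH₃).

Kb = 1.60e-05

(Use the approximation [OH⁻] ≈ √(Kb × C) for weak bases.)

[OH⁻] = √(Kb × C) = √(1.60e-05 × 0.08) = 1.1314e-03. pOH = 2.95, pH = 14 - pOH

pH = 11.05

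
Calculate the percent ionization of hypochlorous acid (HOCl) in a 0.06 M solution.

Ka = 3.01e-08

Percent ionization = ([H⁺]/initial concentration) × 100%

Using Ka equilibrium: x² + Ka×x - Ka×C = 0. Solving: [H⁺] = 4.2482e-05. Percent = (4.2482e-05/0.06) × 100

Percent ionization = 0.0708%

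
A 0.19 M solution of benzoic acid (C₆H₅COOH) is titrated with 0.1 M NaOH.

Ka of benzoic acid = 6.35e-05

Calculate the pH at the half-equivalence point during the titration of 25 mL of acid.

At half-equivalence [HA] = [A⁻], so Henderson-Hasselbalch gives pH = pKa = -log(6.35e-05) = 4.20.

pH = pKa = 4.20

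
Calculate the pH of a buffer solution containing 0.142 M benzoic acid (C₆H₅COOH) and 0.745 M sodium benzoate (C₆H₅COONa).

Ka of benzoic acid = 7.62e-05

pKa = -log(7.62e-05) = 4.12. pH = pKa + log([A⁻]/[HA]) = 4.12 + log(0.745/0.142)

pH = 4.84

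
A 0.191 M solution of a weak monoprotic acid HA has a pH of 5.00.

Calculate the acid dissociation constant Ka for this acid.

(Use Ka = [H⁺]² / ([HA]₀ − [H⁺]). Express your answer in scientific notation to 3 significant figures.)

[H⁺] = 10^(−pH) = 10^(−5.00) = 1.000e-05 M. For HA ⇌ H⁺ + A⁻, Ka = [H⁺][A⁻]/[HA] = [H⁺]² / ([HA]₀ − [H⁺]) = (1.000e-05)² / (0.191 − 1.000e-05) = 5.24e-10.

K_a = 5.24e-10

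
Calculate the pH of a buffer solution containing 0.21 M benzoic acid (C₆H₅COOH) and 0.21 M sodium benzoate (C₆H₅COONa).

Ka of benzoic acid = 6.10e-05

pKa = -log(6.10e-05) = 4.21. pH = pKa + log([A⁻]/[HA]) = 4.21 + log(0.21/0.21)

pH = 4.21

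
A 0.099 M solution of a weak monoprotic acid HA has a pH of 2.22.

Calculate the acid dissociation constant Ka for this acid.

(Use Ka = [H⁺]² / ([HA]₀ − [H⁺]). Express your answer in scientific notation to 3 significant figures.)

[H⁺] = 10^(−pH) = 10^(−2.22) = 6.026e-03 M. For HA ⇌ H⁺ + A⁻, Ka = [H⁺][A⁻]/[HA] = [H⁺]² / ([HA]₀ − [H⁺]) = (6.026e-03)² / (0.099 − 6.026e-03) = 3.91e-04.

K_a = 3.91e-04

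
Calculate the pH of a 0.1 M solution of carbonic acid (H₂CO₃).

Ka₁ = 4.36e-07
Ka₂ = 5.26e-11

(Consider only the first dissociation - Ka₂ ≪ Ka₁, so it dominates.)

First dissociation dominates. From Ka₁ = [H⁺][HA⁻]/[H₂A], x² + Ka₁·x − Ka₁·C = 0 with C = 0.1 M and Ka₁ = 4.36e-07. Solving: [H⁺] = (−Ka₁ + √(Ka₁² + 4·Ka₁·C)) / 2 = 2.0859e-04 M. pH = -log(2.0859e-04) = 3.68.

pH = 3.68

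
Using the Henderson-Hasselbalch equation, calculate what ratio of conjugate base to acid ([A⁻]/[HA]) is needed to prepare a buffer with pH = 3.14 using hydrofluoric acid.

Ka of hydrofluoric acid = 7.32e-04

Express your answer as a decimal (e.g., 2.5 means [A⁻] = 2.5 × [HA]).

pKa = -log(7.32e-04) = 3.1355. pH = pKa + log([A⁻]/[HA]), so log([A⁻]/[HA]) = pH − pKa = 3.14 − 3.1355 = 0.0045. [A⁻]/[HA] = 10^(0.0045) = 1.01

[A⁻]/[HA] = 1.01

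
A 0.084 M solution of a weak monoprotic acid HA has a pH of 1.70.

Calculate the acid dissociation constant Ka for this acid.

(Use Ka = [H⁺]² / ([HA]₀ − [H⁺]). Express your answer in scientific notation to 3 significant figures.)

[H⁺] = 10^(−pH) = 10^(−1.70) = 1.995e-02 M. For HA ⇌ H⁺ + A⁻, Ka = [H⁺][A⁻]/[HA] = [H⁺]² / ([HA]₀ − [H⁺]) = (1.995e-02)² / (0.084 − 1.995e-02) = 6.22e-03.

K_a = 6.22e-03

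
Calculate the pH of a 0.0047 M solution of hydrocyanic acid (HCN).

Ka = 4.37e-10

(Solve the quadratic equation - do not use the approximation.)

x² + Ka×x - Ka×C = 0. Using quadratic formula: [H⁺] = 1.4329e-06

pH = 5.84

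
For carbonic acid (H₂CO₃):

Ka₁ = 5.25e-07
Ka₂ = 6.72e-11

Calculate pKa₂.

pKa₂ = -log(Ka₂) = -log(6.72e-11) = 10.17.

pK_{a2} = 10.17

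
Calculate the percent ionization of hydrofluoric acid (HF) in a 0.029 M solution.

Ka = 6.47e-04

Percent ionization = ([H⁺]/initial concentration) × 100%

Using Ka equilibrium: x² + Ka×x - Ka×C = 0. Solving: [H⁺] = 4.0202e-03. Percent = (4.0202e-03/0.029) × 100

Percent ionization = 13.9%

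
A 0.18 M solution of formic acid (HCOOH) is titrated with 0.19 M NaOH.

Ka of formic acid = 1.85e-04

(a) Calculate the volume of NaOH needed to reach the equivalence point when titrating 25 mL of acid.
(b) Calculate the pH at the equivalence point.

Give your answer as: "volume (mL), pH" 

moles acid = 0.18 × 25/1000 = 0.0045 mol; V_base = moles/0.19 × 1000 = 23.7 mL. At equivalence only the conjugate base is present: [A⁻] = 0.0045/0.049 = 9.2432e-02 M. Kb = Kw/Ka = 5.41e-11; [OH⁻] = √(Kb × [A⁻]) = 2.2353e-06; pOH = 5.65; pH = 14 - pOH = 8.35.

V = 23.7 mL, pH = 8.35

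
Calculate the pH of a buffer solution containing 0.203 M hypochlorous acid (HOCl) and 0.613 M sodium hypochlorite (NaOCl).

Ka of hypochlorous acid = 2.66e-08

pKa = -log(2.66e-08) = 7.58. pH = pKa + log([A⁻]/[HA]) = 7.58 + log(0.613/0.203)

pH = 8.06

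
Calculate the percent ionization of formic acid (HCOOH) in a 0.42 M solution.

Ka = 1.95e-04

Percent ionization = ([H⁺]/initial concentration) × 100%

Using Ka equilibrium: x² + Ka×x - Ka×C = 0. Solving: [H⁺] = 8.9529e-03. Percent = (8.9529e-03/0.42) × 100

Percent ionization = 2.13%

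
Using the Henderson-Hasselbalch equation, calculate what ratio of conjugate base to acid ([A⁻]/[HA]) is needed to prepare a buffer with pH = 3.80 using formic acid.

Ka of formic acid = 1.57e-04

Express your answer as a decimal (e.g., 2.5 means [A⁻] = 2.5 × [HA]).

pKa = -log(1.57e-04) = 3.8041. pH = pKa + log([A⁻]/[HA]), so log([A⁻]/[HA]) = pH − pKa = 3.80 − 3.8041 = -0.0041. [A⁻]/[HA] = 10^(-0.0041) = 0.991

[A⁻]/[HA] = 0.991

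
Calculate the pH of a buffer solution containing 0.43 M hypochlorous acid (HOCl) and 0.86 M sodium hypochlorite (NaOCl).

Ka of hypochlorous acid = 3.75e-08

pKa = -log(3.75e-08) = 7.43. pH = pKa + log([A⁻]/[HA]) = 7.43 + log(0.86/0.43)

pH = 7.73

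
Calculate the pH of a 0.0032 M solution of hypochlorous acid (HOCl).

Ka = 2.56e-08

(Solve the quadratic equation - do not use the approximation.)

x² + Ka×x - Ka×C = 0. Using quadratic formula: [H⁺] = 9.0382e-06

pH = 5.04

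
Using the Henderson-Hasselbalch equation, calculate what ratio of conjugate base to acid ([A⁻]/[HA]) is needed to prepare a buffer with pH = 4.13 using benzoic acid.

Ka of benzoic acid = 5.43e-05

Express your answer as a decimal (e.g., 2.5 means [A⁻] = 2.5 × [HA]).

pKa = -log(5.43e-05) = 4.2652. pH = pKa + log([A⁻]/[HA]), so log([A⁻]/[HA]) = pH − pKa = 4.13 − 4.2652 = -0.1352. [A⁻]/[HA] = 10^(-0.1352) = 0.732

[A⁻]/[HA] = 0.732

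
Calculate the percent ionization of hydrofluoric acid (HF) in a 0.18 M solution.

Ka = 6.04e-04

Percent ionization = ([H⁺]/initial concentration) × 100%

Using Ka equilibrium: x² + Ka×x - Ka×C = 0. Solving: [H⁺] = 1.0129e-02. Percent = (1.0129e-02/0.18) × 100

Percent ionization = 5.63%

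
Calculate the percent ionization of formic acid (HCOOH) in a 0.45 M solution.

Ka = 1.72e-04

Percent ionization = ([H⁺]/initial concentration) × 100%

Using Ka equilibrium: x² + Ka×x - Ka×C = 0. Solving: [H⁺] = 8.7121e-03. Percent = (8.7121e-03/0.45) × 100

Percent ionization = 1.94%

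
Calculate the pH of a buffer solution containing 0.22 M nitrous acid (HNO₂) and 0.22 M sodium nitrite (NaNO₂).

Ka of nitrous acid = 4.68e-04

pKa = -log(4.68e-04) = 3.33. pH = pKa + log([A⁻]/[HA]) = 3.33 + log(0.22/0.22)

pH = 3.33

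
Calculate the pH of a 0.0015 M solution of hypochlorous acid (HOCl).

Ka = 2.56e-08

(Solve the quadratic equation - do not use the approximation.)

x² + Ka×x - Ka×C = 0. Using quadratic formula: [H⁺] = 6.1840e-06

pH = 5.21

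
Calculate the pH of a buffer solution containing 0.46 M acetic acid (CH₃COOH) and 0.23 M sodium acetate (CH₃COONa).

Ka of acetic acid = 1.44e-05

pKa = -log(1.44e-05) = 4.84. pH = pKa + log([A⁻]/[HA]) = 4.84 + log(0.23/0.46)

pH = 4.54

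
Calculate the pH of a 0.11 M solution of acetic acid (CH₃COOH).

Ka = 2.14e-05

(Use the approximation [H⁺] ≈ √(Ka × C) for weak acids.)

[H⁺] = √(Ka × C) = √(2.14e-05 × 0.11) = 1.5343e-03. pH = -log(1.5343e-03)

pH = 2.81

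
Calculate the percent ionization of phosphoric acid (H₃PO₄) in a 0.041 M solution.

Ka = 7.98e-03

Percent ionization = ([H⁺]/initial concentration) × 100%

Using Ka equilibrium: x² + Ka×x - Ka×C = 0. Solving: [H⁺] = 1.4533e-02. Percent = (1.4533e-02/0.041) × 100

Percent ionization = 35.4%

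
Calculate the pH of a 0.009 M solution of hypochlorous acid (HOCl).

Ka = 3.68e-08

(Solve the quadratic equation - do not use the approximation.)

x² + Ka×x - Ka×C = 0. Using quadratic formula: [H⁺] = 1.8181e-05

pH = 4.74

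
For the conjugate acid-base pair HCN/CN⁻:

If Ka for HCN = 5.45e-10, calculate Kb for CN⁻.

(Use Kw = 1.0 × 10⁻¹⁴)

For a conjugate pair Ka × Kb = Kw, so Kb = Kw/Ka = 1.0 × 10⁻¹⁴ / 5.45e-10 = 1.83e-05.

K_b = 1.83e-05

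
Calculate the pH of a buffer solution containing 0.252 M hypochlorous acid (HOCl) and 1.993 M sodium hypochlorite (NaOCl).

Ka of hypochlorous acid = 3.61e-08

pKa = -log(3.61e-08) = 7.44. pH = pKa + log([A⁻]/[HA]) = 7.44 + log(1.993/0.252)

pH = 8.34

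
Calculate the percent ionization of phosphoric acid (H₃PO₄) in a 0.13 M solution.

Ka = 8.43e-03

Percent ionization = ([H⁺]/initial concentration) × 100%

Using Ka equilibrium: x² + Ka×x - Ka×C = 0. Solving: [H⁺] = 2.9157e-02. Percent = (2.9157e-02/0.13) × 100

Percent ionization = 22.4%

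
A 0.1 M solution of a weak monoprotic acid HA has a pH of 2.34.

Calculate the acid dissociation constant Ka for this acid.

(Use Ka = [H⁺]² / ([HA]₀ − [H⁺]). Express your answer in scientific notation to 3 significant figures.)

[H⁺] = 10^(−pH) = 10^(−2.34) = 4.571e-03 M. For HA ⇌ H⁺ + A⁻, Ka = [H⁺][A⁻]/[HA] = [H⁺]² / ([HA]₀ − [H⁺]) = (4.571e-03)² / (0.1 − 4.571e-03) = 2.19e-04.

K_a = 2.19e-04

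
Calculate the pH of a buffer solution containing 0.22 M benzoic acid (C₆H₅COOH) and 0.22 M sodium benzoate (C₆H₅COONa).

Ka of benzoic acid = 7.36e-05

pKa = -log(7.36e-05) = 4.13. pH = pKa + log([A⁻]/[HA]) = 4.13 + log(0.22/0.22)

pH = 4.13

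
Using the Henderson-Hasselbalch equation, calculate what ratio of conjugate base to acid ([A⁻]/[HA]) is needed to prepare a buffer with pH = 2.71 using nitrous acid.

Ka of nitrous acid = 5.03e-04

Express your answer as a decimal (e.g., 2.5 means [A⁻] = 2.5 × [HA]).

pKa = -log(5.03e-04) = 3.2984. pH = pKa + log([A⁻]/[HA]), so log([A⁻]/[HA]) = pH − pKa = 2.71 − 3.2984 = -0.5884. [A⁻]/[HA] = 10^(-0.5884) = 0.258

[A⁻]/[HA] = 0.258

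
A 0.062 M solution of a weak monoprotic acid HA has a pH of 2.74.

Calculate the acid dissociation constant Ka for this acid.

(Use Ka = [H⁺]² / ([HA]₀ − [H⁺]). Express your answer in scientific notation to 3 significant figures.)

[H⁺] = 10^(−pH) = 10^(−2.74) = 1.820e-03 M. For HA ⇌ H⁺ + A⁻, Ka = [H⁺][A⁻]/[HA] = [H⁺]² / ([HA]₀ − [H⁺]) = (1.820e-03)² / (0.062 − 1.820e-03) = 5.50e-05.

K_a = 5.50e-05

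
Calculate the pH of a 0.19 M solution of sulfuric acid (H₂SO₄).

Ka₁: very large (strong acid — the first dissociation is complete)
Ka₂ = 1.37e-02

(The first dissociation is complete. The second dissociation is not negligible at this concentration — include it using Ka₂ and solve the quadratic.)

First dissociation is complete: [H⁺]₀ = [HSO₄⁻]₀ = C = 0.19 M. Second dissociation HSO₄⁻ ⇌ H⁺ + SO₄²⁻: let x = [SO₄²⁻]. Ka₂ = (C + x)·x / (C − x) = 1.37e-02 → x² + (C + Ka₂)·x − Ka₂·C = 0 → x² + 0.20370·x − 2.603e-03 = 0. x = (−0.20370 + √(0.20370² + 4 × 2.603e-03)) / 2 = 1.2064e-02 M. [H⁺] = C + x = 0.19 + 1.2064e-02 = 2.0206e-01 M. pH = -log(2.0206e-01) = 0.69.

pH = 0.69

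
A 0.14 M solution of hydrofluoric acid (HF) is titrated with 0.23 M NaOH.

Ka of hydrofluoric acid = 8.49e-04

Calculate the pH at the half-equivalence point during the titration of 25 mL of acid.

At half-equivalence [HA] = [A⁻], so Henderson-Hasselbalch gives pH = pKa = -log(8.49e-04) = 3.07.

pH = pKa = 3.07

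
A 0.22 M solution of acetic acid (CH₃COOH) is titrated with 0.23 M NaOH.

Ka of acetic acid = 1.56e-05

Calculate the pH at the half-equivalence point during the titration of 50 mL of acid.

At half-equivalence [HA] = [A⁻], so Henderson-Hasselbalch gives pH = pKa = -log(1.56e-05) = 4.81.

pH = pKa = 4.81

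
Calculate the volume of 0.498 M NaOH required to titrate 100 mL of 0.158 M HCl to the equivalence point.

At equivalence: moles acid = moles base. moles HCl = 0.158 × 100/1000 = 0.0158 mol. V_base = moles / 0.498 × 1000 = 31.7 mL.

V_{base} = 31.7 mL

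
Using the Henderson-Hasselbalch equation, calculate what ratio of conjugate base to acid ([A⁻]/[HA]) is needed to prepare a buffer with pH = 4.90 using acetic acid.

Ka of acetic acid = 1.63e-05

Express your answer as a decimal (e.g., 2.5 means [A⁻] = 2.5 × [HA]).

pKa = -log(1.63e-05) = 4.7878. pH = pKa + log([A⁻]/[HA]), so log([A⁻]/[HA]) = pH − pKa = 4.90 − 4.7878 = 0.1122. [A⁻]/[HA] = 10^(0.1122) = 1.29

[A⁻]/[HA] = 1.29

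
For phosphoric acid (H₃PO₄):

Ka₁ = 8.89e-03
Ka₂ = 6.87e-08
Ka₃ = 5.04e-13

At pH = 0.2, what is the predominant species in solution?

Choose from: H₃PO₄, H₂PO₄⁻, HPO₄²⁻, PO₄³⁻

pKa₁ = 2.05, pKa₂ = 7.16, pKa₃ = 12.30. For a polyprotic acid the predominant species crosses at each pKa: below pKa_n the protonated form dominates, above it the deprotonated form does. At pH = 0.2, the predominant species is H₃PO₄.

H₃PO₄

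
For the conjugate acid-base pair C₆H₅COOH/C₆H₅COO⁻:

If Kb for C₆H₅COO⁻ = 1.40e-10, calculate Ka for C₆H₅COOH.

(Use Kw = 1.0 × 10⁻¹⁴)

For a conjugate pair Ka × Kb = Kw, so Ka = Kw/Kb = 1.0 × 10⁻¹⁴ / 1.40e-10 = 7.14e-05.

K_a = 7.14e-05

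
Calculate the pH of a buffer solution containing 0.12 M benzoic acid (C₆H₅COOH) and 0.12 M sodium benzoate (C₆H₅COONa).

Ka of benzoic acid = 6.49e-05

pKa = -log(6.49e-05) = 4.19. pH = pKa + log([A⁻]/[HA]) = 4.19 + log(0.12/0.12)

pH = 4.19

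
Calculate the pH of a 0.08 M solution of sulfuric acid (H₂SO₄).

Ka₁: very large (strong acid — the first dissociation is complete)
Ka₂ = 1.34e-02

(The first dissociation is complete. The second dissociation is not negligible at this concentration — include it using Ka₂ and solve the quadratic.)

First dissociation is complete: [H⁺]₀ = [HSO₄⁻]₀ = C = 0.08 M. Second dissociation HSO₄⁻ ⇌ H⁺ + SO₄²⁻: let x = [SO₄²⁻]. Ka₂ = (C + x)·x / (C − x) = 1.34e-02 → x² + (C + Ka₂)·x − Ka₂·C = 0 → x² + 0.09340·x − 1.072e-03 = 0. x = (−0.09340 + √(0.09340² + 4 × 1.072e-03)) / 2 = 1.0334e-02 M. [H⁺] = C + x = 0.08 + 1.0334e-02 = 9.0334e-02 M. pH = -log(9.0334e-02) = 1.04.

pH = 1.04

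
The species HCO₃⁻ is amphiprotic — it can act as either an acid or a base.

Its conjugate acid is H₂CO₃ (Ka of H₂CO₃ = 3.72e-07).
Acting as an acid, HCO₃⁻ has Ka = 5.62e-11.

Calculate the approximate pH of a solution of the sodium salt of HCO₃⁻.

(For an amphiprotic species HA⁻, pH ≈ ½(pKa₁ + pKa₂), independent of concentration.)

pKa₁ = -log(3.72e-07) = 6.43; pKa₂ = -log(5.62e-11) = 10.25. For an amphiprotic species, pH ≈ ½(pKa₁ + pKa₂) = ½(6.43 + 10.25) = 8.34.

pH = 8.34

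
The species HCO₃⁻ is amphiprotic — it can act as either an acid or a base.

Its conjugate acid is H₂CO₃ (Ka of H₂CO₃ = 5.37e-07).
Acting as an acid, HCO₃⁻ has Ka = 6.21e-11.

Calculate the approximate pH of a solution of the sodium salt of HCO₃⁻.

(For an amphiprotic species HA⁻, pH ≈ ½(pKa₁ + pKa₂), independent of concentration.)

pKa₁ = -log(5.37e-07) = 6.27; pKa₂ = -log(6.21e-11) = 10.21. For an amphiprotic species, pH ≈ ½(pKa₁ + pKa₂) = ½(6.27 + 10.21) = 8.24.

pH = 8.24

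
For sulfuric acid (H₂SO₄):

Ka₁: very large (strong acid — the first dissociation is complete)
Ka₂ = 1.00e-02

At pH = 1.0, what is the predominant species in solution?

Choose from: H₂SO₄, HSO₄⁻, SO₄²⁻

The first dissociation is complete, so H₂SO₄ itself is never the predominant species in water; pKa₂ = -log(1.00e-02) = 2.00. For a polyprotic acid the predominant species crosses at each pKa: below pKa_n the protonated form dominates, above it the deprotonated form does. At pH = 1.0, the predominant species is HSO₄⁻.

HSO₄⁻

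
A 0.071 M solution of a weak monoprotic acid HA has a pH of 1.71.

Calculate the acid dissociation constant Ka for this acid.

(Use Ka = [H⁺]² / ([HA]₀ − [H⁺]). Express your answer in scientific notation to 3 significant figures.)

[H⁺] = 10^(−pH) = 10^(−1.71) = 1.950e-02 M. For HA ⇌ H⁺ + A⁻, Ka = [H⁺][A⁻]/[HA] = [H⁺]² / ([HA]₀ − [H⁺]) = (1.950e-02)² / (0.071 − 1.950e-02) = 7.38e-03.

K_a = 7.38e-03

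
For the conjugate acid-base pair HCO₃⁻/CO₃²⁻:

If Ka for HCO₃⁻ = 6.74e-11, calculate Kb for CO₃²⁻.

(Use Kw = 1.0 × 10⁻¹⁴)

For a conjugate pair Ka × Kb = Kw, so Kb = Kw/Ka = 1.0 × 10⁻¹⁴ / 6.74e-11 = 1.48e-04.

K_b = 1.48e-04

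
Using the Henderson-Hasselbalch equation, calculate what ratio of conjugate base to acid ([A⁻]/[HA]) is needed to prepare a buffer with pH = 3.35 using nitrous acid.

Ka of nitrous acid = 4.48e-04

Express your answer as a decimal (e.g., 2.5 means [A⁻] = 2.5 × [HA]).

pKa = -log(4.48e-04) = 3.3487. pH = pKa + log([A⁻]/[HA]), so log([A⁻]/[HA]) = pH − pKa = 3.35 − 3.3487 = 0.0013. [A⁻]/[HA] = 10^(0.0013) = 1.00

[A⁻]/[HA] = 1.00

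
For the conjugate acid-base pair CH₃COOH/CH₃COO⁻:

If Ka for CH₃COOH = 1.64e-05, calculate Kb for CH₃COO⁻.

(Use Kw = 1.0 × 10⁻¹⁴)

For a conjugate pair Ka × Kb = Kw, so Kb = Kw/Ka = 1.0 × 10⁻¹⁴ / 1.64e-05 = 6.10e-10.

K_b = 6.10e-10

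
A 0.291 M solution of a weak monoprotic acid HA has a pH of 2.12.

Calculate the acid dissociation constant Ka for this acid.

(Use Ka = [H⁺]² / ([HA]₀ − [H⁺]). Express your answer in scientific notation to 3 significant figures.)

[H⁺] = 10^(−pH) = 10^(−2.12) = 7.586e-03 M. For HA ⇌ H⁺ + A⁻, Ka = [H⁺][A⁻]/[HA] = [H⁺]² / ([HA]₀ − [H⁺]) = (7.586e-03)² / (0.291 − 7.586e-03) = 2.03e-04.

K_a = 2.03e-04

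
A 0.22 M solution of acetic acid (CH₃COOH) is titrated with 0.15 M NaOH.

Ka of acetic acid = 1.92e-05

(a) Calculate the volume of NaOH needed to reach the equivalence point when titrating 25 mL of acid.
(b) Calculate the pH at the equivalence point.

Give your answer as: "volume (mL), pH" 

moles acid = 0.22 × 25/1000 = 0.0055 mol; V_base = moles/0.15 × 1000 = 36.7 mL. At equivalence only the conjugate base is present: [A⁻] = 0.0055/0.062 = 8.9189e-02 M. Kb = Kw/Ka = 5.21e-10; [OH⁻] = √(Kb × [A⁻]) = 6.8156e-06; pOH = 5.17; pH = 14 - pOH = 8.83.

V = 36.7 mL, pH = 8.83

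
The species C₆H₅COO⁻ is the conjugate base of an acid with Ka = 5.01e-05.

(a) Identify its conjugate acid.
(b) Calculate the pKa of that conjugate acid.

(a) The conjugate acid is formed by adding one H⁺ to C₆H₅COO⁻, giving C₆H₅COOH. (b) pKa = -log(Ka) = -log(5.01e-05) = 4.30.

Conjugate acid: C₆H₅COOH; pK_a = 4.30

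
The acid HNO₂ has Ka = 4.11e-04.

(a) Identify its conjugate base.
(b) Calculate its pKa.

(a) The conjugate base is formed by removing one H⁺ from HNO₂, giving NO₂⁻. (b) pKa = -log(Ka) = -log(4.11e-04) = 3.39.

Conjugate base: NO₂⁻; pK_a = 3.39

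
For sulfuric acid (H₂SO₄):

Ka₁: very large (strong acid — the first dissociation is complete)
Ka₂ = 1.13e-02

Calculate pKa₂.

pKa₂ = -log(Ka₂) = -log(1.13e-02) = 1.95.

pK_{a2} = 1.95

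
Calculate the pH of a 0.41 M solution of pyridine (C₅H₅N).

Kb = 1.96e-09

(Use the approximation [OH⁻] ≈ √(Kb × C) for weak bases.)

[OH⁻] = √(Kb × C) = √(1.96e-09 × 0.41) = 2.8348e-05. pOH = 4.55, pH = 14 - pOH

pH = 9.45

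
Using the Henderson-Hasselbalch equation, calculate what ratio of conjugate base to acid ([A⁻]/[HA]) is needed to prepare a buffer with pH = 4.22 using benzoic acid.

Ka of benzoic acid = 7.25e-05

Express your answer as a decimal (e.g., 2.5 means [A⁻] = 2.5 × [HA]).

pKa = -log(7.25e-05) = 4.1397. pH = pKa + log([A⁻]/[HA]), so log([A⁻]/[HA]) = pH − pKa = 4.22 − 4.1397 = 0.0803. [A⁻]/[HA] = 10^(0.0803) = 1.20

[A⁻]/[HA] = 1.20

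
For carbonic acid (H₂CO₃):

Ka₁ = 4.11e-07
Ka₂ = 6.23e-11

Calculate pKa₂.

pKa₂ = -log(Ka₂) = -log(6.23e-11) = 10.21.

pK_{a2} = 10.21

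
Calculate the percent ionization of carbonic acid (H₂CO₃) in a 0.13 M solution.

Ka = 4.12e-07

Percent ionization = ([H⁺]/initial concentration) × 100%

Using Ka equilibrium: x² + Ka×x - Ka×C = 0. Solving: [H⁺] = 2.3122e-04. Percent = (2.3122e-04/0.13) × 100

Percent ionization = 0.178%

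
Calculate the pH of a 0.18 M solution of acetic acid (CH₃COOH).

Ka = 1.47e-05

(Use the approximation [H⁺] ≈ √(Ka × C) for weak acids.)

[H⁺] = √(Ka × C) = √(1.47e-05 × 0.18) = 1.6267e-03. pH = -log(1.6267e-03)

pH = 2.79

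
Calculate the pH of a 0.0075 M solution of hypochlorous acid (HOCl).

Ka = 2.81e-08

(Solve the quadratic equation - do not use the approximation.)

x² + Ka×x - Ka×C = 0. Using quadratic formula: [H⁺] = 1.4503e-05

pH = 4.84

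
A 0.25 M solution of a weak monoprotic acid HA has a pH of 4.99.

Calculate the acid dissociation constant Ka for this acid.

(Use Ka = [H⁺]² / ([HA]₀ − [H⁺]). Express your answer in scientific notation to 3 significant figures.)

[H⁺] = 10^(−pH) = 10^(−4.99) = 1.023e-05 M. For HA ⇌ H⁺ + A⁻, Ka = [H⁺][A⁻]/[HA] = [H⁺]² / ([HA]₀ − [H⁺]) = (1.023e-05)² / (0.25 − 1.023e-05) = 4.19e-10.

K_a = 4.19e-10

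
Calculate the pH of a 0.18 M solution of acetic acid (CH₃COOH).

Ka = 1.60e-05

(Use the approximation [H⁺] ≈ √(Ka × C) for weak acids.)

[H⁺] = √(Ka × C) = √(1.60e-05 × 0.18) = 1.6971e-03. pH = -log(1.6971e-03)

pH = 2.77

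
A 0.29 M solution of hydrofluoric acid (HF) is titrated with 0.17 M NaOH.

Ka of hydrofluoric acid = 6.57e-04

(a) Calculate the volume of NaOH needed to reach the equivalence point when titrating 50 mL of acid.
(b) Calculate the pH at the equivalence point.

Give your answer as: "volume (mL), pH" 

moles acid = 0.29 × 50/1000 = 0.0145 mol; V_base = moles/0.17 × 1000 = 85.3 mL. At equivalence only the conjugate base is present: [A⁻] = 0.0145/0.135 = 1.0717e-01 M. Kb = Kw/Ka = 1.52e-11; [OH⁻] = √(Kb × [A⁻]) = 1.2772e-06; pOH = 5.89; pH = 14 - pOH = 8.11.

V = 85.3 mL, pH = 8.11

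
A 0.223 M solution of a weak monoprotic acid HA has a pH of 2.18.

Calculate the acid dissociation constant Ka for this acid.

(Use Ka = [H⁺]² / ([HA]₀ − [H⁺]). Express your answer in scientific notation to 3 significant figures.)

[H⁺] = 10^(−pH) = 10^(−2.18) = 6.607e-03 M. For HA ⇌ H⁺ + A⁻, Ka = [H⁺][A⁻]/[HA] = [H⁺]² / ([HA]₀ − [H⁺]) = (6.607e-03)² / (0.223 − 6.607e-03) = 2.02e-04.

K_a = 2.02e-04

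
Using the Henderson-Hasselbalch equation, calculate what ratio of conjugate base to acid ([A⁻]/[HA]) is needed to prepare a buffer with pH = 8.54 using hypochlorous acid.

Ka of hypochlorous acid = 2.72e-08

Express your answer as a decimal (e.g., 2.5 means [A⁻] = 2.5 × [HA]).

pKa = -log(2.72e-08) = 7.5654. pH = pKa + log([A⁻]/[HA]), so log([A⁻]/[HA]) = pH − pKa = 8.54 − 7.5654 = 0.9746. [A⁻]/[HA] = 10^(0.9746) = 9.43

[A⁻]/[HA] = 9.43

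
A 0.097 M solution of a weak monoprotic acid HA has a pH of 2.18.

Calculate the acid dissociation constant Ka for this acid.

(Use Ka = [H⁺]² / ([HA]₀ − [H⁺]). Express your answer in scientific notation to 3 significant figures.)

[H⁺] = 10^(−pH) = 10^(−2.18) = 6.607e-03 M. For HA ⇌ H⁺ + A⁻, Ka = [H⁺][A⁻]/[HA] = [H⁺]² / ([HA]₀ − [H⁺]) = (6.607e-03)² / (0.097 − 6.607e-03) = 4.83e-04.

K_a = 4.83e-04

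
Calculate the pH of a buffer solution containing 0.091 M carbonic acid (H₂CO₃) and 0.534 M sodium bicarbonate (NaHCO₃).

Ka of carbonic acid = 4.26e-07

pKa = -log(4.26e-07) = 6.37. pH = pKa + log([A⁻]/[HA]) = 6.37 + log(0.534/0.091)

pH = 7.14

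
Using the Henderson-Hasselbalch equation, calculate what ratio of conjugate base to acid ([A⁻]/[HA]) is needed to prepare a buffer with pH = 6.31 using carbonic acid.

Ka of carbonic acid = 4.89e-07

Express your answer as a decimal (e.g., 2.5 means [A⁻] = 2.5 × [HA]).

pKa = -log(4.89e-07) = 6.3107. pH = pKa + log([A⁻]/[HA]), so log([A⁻]/[HA]) = pH − pKa = 6.31 − 6.3107 = -0.0007. [A⁻]/[HA] = 10^(-0.0007) = 0.998

[A⁻]/[HA] = 0.998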